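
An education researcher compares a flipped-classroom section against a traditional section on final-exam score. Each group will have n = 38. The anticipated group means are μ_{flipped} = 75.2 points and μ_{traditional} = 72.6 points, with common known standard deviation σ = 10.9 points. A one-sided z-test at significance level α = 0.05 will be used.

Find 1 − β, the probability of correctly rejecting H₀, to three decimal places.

Power ≈ 0.273

Standardized effect: d = |μ_{flipped} − μ_{traditional}| / σ = |75.2 − 72.6| / 10.9 = 0.2385
Noncentrality parameter: δ = d·√(n/2) = 0.2385 × √(38/2) = 1.0397
One-sided α = 0.05 → critical value z_{0.05} = 1.645.
Power = Φ(δ − 1.645) = Φ(-0.605) = 0.2726.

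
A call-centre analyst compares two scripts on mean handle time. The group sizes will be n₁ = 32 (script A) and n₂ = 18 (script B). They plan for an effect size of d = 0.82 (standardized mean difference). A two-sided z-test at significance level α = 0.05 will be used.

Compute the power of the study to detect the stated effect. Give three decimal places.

Power ≈ 0.795

Noncentrality parameter: δ = d / √(1/n₁ + 1/n₂) = 0.82 / √(1/32 + 1/18) = 2.7832
Critical value for a two-sided test at α = 0.05: z_{α/2} = 1.960.
Power = Φ(δ − 1.960) + Φ(−δ − 1.960) = Φ(0.823) + Φ(-4.743) = 0.7948 + 0.0000 = 0.7948.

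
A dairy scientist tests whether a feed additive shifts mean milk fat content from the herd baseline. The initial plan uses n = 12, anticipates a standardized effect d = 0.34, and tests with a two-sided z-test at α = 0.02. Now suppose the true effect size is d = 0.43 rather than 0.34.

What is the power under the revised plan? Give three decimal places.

Power ≈ 0.201

With d = 0.43: δ = d·√n = 0.43 × √12 = 1.4896. Critical value z_{0.01} = 2.326.
Revised power = Φ(δ − 2.326) + Φ(−δ − 2.326) = Φ(-0.837) + Φ(-3.816) = 0.2014 + 0.0001 = 0.2014.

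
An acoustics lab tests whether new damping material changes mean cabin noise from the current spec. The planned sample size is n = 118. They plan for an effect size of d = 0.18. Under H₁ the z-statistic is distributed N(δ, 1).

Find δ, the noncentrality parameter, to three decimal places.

δ ≈ 1.955

δ = d·√n = 0.18 × √118 = 1.9553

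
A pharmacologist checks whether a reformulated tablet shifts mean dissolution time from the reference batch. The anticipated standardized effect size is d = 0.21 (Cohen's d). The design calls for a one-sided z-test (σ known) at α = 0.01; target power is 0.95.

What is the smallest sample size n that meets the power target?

n = 358

For power 0.95 need Φ(δ − z_{0.01}) = 0.95, so δ = z_{0.01} + z_{0.05} = 2.326 + 1.645 = 3.971.
δ = d·√n ⇒ n = (δ/d)² = (3.971 / 0.21)² = 357.61.
Round up to the next whole unit.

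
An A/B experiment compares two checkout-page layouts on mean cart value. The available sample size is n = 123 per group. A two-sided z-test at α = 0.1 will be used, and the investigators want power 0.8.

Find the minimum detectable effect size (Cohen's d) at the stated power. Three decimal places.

d ≈ 0.317

Need Φ(δ − 1.645) = 0.8, so δ = 1.645 + 0.842 = 2.486.
(Lower-tail contribution to power is negligible for δ > 0.)
δ = d·√(n/2) ⇒ d = δ/√(n/2) = 2.486/√(123/2) = 0.3171.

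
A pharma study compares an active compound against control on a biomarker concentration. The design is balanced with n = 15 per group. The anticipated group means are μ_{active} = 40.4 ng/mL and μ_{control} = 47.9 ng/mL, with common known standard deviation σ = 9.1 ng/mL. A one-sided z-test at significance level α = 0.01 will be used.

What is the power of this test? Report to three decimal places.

Power ≈ 0.472

Standardized effect: d = |μ_{active} − μ_{control}| / σ = |40.4 − 47.9| / 9.1 = 0.8242
Noncentrality parameter: δ = d·√(n/2) = 0.8242 × √(15/2) = 2.2571
Critical value for a one-sided test at α = 0.01: z_α = 2.326.
Power = Φ(δ − 2.326) = Φ(-0.069) = 0.4724.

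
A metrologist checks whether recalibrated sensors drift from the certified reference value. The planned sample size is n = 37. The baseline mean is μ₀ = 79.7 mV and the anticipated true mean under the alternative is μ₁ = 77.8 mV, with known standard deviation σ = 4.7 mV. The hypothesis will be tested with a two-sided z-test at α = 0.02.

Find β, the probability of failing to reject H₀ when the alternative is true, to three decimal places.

Standardized effect: d = |μ₁ − μ₀| / σ = |77.8 − 79.7| / 4.7 = 0.4043
Noncentrality parameter: δ = d·√n = 0.4043 × √37 = 2.4590
Two-sided α = 0.02 → critical value z_{0.01} = 2.326.
Power = Φ(δ − 2.326) + Φ(−δ − 2.326) = Φ(0.133) + Φ(-4.785) = 0.5528 + 0.0000 = 0.5528.
Type II error: β = 1 − power = 1 − 0.5528 = 0.4472.

β ≈ 0.447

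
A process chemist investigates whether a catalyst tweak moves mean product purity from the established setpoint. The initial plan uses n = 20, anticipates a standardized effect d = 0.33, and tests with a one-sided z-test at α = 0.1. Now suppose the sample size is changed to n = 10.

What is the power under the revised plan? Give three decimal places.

Power ≈ 0.406

With n = 10: δ = d·√n = 0.33 × √10 = 1.0436. Critical value z_{0.1} = 1.282.
Revised power = Φ(δ − 1.282) = Φ(-0.238) = 0.4059.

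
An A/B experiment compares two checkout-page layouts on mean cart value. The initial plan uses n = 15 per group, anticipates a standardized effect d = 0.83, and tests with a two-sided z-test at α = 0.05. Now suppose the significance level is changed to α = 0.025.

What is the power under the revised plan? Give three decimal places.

δ = d·√(n/2) = 0.83 × √(15/2) = 2.2730 (unchanged). New critical value: z_{0.0125} = 2.241.
Revised power = Φ(δ − 2.241) + Φ(−δ − 2.241) = Φ(0.032) + Φ(-4.514) = 0.5126 + 0.0000 = 0.5126.

Power ≈ 0.513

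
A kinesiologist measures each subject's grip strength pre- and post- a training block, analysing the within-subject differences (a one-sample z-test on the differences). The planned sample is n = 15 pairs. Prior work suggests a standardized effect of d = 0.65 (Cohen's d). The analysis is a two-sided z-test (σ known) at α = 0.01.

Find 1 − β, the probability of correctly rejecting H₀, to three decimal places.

Power ≈ 0.477

Noncentrality parameter: δ = d·√n = 0.65 × √15 = 2.5174
Critical value for a two-sided test at α = 0.01: z_{α/2} = 2.576.
Power = Φ(δ − 2.576) + Φ(−δ − 2.576) = Φ(-0.058) + Φ(-5.093) = 0.4767 + 0.0000 = 0.4767.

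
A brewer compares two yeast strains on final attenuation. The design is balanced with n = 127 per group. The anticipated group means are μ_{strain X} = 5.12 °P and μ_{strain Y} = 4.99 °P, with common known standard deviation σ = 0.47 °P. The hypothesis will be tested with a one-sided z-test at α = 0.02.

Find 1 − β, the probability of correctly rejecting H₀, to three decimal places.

Power ≈ 0.560

Standardized effect: d = |μ_{strain X} − μ_{strain Y}| / σ = |5.12 − 4.99| / 0.47 = 0.2766
Noncentrality parameter: δ = d·√(n/2) = 0.2766 × √(127/2) = 2.2041
Critical value for a one-sided test at α = 0.02: z_α = 2.054.
Power = Φ(δ − 2.054) = Φ(0.150) = 0.5598.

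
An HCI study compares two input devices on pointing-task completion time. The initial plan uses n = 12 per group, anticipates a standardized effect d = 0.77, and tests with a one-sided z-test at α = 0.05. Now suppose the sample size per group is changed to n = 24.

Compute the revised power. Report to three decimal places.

Power ≈ 0.847

With n = 24 per group: δ = d·√(n/2) = 0.77 × √(24/2) = 2.6674. Critical value z_{0.05} = 1.645.
Revised power = P(Z > 1.645 − δ) = Φ(1.023) = 0.8467.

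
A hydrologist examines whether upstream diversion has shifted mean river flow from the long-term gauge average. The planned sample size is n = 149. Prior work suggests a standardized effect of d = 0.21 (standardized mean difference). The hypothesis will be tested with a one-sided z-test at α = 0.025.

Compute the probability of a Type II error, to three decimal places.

β ≈ 0.273

Noncentrality parameter: δ = d·√n = 0.21 × √149 = 2.5634
Critical value for a one-sided test at α = 0.025: z_α = 1.960.
Power = Φ(δ − 1.960) = Φ(0.603) = 0.7269.
Type II error: β = 1 − power = 1 − 0.7269 = 0.2731.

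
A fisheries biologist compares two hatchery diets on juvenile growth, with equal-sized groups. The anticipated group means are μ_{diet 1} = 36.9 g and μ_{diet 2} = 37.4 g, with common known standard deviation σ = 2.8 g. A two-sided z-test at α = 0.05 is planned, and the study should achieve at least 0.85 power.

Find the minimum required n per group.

Standardized effect: d = |μ_{diet 1} − μ_{diet 2}| / σ = |36.9 − 37.4| / 2.8 = 0.1786
Set Φ(δ − 1.960) = 0.85; then δ − 1.960 = Φ⁻¹(0.85) = 1.036, giving δ = 2.996.
(The Φ(−δ − z_{α/2}) term is vanishingly small for δ > 0 and is dropped in the standard sample-size formula.)
δ = d·√(n/2) ⇒ n = 2(δ/d)² = 2 × (2.996 / 0.1786)² = 563.13.
Round up to the next whole unit.

n = 564 per group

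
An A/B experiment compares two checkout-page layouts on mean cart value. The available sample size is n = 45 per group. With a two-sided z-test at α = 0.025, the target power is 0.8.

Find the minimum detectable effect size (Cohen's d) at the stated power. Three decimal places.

Need Φ(δ − 2.241) = 0.8, so δ = 2.241 + 0.842 = 3.083.
(The second rejection-region term Φ(−δ − z_{α/2}) is negligible and dropped.)
δ = d·√(n/2) ⇒ d = δ/√(n/2) = 3.083/√(45/2) = 0.6500.

d ≈ 0.650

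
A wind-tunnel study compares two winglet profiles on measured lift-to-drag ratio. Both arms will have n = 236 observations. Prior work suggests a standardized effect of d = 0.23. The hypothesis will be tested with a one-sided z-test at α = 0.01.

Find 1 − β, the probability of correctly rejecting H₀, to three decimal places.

Noncentrality parameter: δ = d·√(n/2) = 0.23 × √(236/2) = 2.4984
One-sided α = 0.01 → critical value z_{0.01} = 2.326.
Power = Φ(δ − 2.326) = Φ(0.172) = 0.5683.

Power ≈ 0.568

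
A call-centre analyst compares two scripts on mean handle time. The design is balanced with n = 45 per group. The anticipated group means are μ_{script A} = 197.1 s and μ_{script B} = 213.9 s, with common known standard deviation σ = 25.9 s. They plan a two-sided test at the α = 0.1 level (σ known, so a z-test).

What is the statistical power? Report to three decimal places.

Power ≈ 0.924

Standardized effect: d = |μ_{script A} − μ_{script B}| / σ = |197.1 − 213.9| / 25.9 = 0.6486
Noncentrality parameter: δ = d·√(n/2) = 0.6486 × √(45/2) = 3.0768
Two-sided α = 0.1 → critical value z_{0.05} = 1.645.
Power = Φ(δ − 1.645) + Φ(−δ − 1.645) = Φ(1.432) + Φ(-4.722) = 0.9239 + 0.0000 = 0.9239.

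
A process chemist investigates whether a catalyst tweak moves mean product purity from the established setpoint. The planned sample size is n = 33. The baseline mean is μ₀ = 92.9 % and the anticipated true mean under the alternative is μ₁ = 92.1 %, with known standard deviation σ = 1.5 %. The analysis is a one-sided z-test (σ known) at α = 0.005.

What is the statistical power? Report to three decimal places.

Power ≈ 0.687

Standardized effect: d = |μ₁ − μ₀| / σ = |92.1 − 92.9| / 1.5 = 0.5333
Noncentrality parameter: δ = d·√n = 0.5333 × √33 = 3.0638
Critical value for a one-sided test at α = 0.005: z_α = 2.576.
Power = P(Z > 2.576 − δ) = Φ(0.488) = 0.6872.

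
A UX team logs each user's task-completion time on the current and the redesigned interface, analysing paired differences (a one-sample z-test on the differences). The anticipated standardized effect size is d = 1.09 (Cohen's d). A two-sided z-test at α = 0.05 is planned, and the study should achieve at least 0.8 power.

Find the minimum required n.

For power 0.8 need Φ(δ − z_{0.025}) = 0.8, so δ = z_{0.025} + z_{0.20} = 1.960 + 0.842 = 2.802.
(Ignoring the negligible lower-tail rejection probability gives the usual closed-form inversion.)
δ = d·√n ⇒ n = (δ/d)² = (2.802 / 1.09)² = 6.61.
Rounding up, n = 7.

n = 7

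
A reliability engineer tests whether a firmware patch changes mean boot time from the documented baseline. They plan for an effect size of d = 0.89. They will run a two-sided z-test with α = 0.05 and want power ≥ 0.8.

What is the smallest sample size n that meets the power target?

For power 0.8 need Φ(δ − z_{0.025}) = 0.8, so δ = z_{0.025} + z_{0.20} = 1.960 + 0.842 = 2.802.
(Ignoring the negligible lower-tail rejection probability gives the usual closed-form inversion.)
δ = d·√n ⇒ n = (δ/d)² = (2.802 / 0.89)² = 9.91.
Round up to the next whole unit.

n = 10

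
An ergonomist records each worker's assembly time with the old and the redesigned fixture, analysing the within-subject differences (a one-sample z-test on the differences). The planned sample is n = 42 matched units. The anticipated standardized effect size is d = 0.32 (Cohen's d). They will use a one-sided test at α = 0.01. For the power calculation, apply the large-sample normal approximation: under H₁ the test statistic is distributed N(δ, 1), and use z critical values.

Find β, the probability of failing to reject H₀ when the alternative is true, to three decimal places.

Noncentrality parameter: δ = d·√n = 0.32 × √42 = 2.0738
One-sided α = 0.01 → critical value z_{0.01} = 2.326.
Power = Φ(δ − 2.326) = Φ(-0.253) = 0.4003.
Type II error: β = 1 − power = 1 − 0.4003 = 0.5997.

β ≈ 0.600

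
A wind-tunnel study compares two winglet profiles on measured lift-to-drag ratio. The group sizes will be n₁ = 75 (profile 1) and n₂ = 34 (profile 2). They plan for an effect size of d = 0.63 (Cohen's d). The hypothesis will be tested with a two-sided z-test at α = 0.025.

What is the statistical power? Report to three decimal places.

Power ≈ 0.790

Noncentrality parameter: δ = d / √(1/n₁ + 1/n₂) = 0.63 / √(1/75 + 1/34) = 3.0472
Two-sided α = 0.025 → critical value z_{0.0125} = 2.241.
Power = Φ(δ − 2.241) + Φ(−δ − 2.241) = Φ(0.806) + Φ(-5.289) = 0.7898 + 0.0000 = 0.7898.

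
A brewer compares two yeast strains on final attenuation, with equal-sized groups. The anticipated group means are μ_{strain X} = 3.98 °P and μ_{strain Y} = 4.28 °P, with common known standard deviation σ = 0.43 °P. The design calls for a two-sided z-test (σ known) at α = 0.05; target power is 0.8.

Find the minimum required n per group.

n = 33 per group

Standardized effect: d = |μ_{strain X} − μ_{strain Y}| / σ = |3.98 − 4.28| / 0.43 = 0.6977
Set Φ(δ − 1.960) = 0.8; then δ − 1.960 = Φ⁻¹(0.8) = 0.842, giving δ = 2.802.
(For δ > 0 the lower-tail rejection region contributes negligibly to power, so the one-term inversion is standard.)
δ = d·√(n/2) ⇒ n = 2(δ/d)² = 2 × (2.802 / 0.6977)² = 32.25.
Rounding up, n = 33 per group.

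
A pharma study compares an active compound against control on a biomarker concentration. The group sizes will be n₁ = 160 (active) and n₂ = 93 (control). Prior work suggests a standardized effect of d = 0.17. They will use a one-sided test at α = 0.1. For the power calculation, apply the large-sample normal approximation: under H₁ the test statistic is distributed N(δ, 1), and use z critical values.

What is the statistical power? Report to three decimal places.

Power ≈ 0.509

Noncentrality parameter: δ = d / √(1/n₁ + 1/n₂) = 0.17 / √(1/160 + 1/93) = 1.3037
Critical value for a one-sided test at α = 0.1: z_α = 1.282.
Power = Φ(δ − 1.282) = Φ(0.022) = 0.5089.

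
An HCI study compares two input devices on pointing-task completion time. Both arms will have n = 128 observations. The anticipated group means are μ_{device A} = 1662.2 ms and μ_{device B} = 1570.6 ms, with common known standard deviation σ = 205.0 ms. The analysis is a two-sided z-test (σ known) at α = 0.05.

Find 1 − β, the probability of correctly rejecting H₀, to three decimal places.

Standardized effect: d = |μ_{device A} − μ_{device B}| / σ = |1662.2 − 1570.6| / 205.0 = 0.4468
Noncentrality parameter: λ = d·√(n/2) = 0.4468 × √(128/2) = 3.5746
Critical value for a two-sided test at α = 0.05: z_{α/2} = 1.960.
Power = Φ(λ − 1.960) + Φ(−λ − 1.960) = Φ(1.615) + Φ(-5.535) = 0.9468 + 0.0000 = 0.9468.

Power ≈ 0.947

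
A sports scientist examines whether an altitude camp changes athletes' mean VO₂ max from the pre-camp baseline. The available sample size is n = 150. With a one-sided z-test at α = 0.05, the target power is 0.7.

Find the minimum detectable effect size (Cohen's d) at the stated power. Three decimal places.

d ≈ 0.177

Required noncentrality: δ = z_{0.05} + z_{0.30} = 1.645 + 0.524 = 2.169.
δ = d·√n ⇒ d = δ/√n = 2.169/√150 = 0.1771.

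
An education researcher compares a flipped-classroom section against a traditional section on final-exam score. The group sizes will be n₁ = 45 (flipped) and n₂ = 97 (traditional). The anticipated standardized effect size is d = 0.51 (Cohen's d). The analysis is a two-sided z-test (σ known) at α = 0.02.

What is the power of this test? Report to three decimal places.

Power ≈ 0.692

Noncentrality parameter: δ = d / √(1/n₁ + 1/n₂) = 0.51 / √(1/45 + 1/97) = 2.8276
Two-sided α = 0.02 → critical value z_{0.01} = 2.326.
Power = Φ(δ − 2.326) + Φ(−δ − 2.326) = Φ(0.501) + Φ(-5.154) = 0.6919 + 0.0000 = 0.6919.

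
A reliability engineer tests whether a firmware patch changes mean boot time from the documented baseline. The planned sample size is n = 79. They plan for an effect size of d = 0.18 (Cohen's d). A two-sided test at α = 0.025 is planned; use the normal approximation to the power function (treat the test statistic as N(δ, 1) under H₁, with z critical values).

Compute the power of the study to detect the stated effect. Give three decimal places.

Noncentrality parameter: δ = d·√n = 0.18 × √79 = 1.5999
Two-sided α = 0.025 → critical value z_{0.0125} = 2.241.
Power = Φ(δ − 2.241) + Φ(−δ − 2.241) = Φ(-0.642) + Φ(-3.841) = 0.2606 + 0.0001 = 0.2607.

Power ≈ 0.261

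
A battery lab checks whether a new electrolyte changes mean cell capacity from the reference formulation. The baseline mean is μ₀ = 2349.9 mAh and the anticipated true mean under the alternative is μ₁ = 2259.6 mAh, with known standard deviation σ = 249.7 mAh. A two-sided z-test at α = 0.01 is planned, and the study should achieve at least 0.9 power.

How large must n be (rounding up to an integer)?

Standardized effect: d = |μ₁ − μ₀| / σ = |2259.6 − 2349.9| / 249.7 = 0.3616
Set Φ(δ − 2.576) = 0.9; then δ − 2.576 = Φ⁻¹(0.9) = 1.282, giving δ = 3.857.
(For δ > 0 the lower-tail rejection region contributes negligibly to power, so the one-term inversion is standard.)
δ = d·√n ⇒ n = (δ/d)² = (3.857 / 0.3616)² = 113.77.
Rounding up, n = 114.

n = 114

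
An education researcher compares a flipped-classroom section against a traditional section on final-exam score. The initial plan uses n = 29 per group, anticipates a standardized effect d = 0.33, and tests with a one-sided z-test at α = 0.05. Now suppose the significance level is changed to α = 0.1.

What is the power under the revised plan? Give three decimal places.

δ = d·√(n/2) = 0.33 × √(29/2) = 1.2566 (unchanged). New critical value: z_{0.1} = 1.282.
Revised power = Φ(δ − 1.282) = Φ(-0.025) = 0.4900.

Power ≈ 0.490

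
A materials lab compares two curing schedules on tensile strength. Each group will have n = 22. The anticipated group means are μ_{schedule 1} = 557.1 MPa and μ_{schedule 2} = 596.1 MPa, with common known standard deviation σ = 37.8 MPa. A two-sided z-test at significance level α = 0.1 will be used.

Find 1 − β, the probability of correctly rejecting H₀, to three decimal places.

Power ≈ 0.962

Standardized effect: d = |μ_{schedule 1} − μ_{schedule 2}| / σ = |557.1 − 596.1| / 37.8 = 1.0317
Noncentrality parameter: δ = d·√(n/2) = 1.0317 × √(22/2) = 3.4219
Critical value for a two-sided test at α = 0.1: z_{α/2} = 1.645.
Power = Φ(δ − 1.645) + Φ(−δ − 1.645) = Φ(1.777) + Φ(-5.067) = 0.9622 + 0.0000 = 0.9622.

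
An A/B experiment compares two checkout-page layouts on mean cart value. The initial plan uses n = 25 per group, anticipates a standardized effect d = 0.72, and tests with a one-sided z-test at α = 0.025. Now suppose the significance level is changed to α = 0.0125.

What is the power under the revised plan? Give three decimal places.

δ = d·√(n/2) = 0.72 × √(25/2) = 2.5456 (unchanged). New critical value: z_{0.0125} = 2.241.
Revised power = P(Z > 2.241 − δ) = Φ(0.304) = 0.6195.

Power ≈ 0.620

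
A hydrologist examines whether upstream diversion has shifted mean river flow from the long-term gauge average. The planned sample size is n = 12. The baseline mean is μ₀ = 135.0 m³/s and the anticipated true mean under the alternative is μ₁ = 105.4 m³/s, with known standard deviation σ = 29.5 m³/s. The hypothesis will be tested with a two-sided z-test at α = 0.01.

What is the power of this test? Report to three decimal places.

Power ≈ 0.816

Standardized effect: d = |μ₁ − μ₀| / σ = |105.4 − 135.0| / 29.5 = 1.0034
Noncentrality parameter: δ = d·√n = 1.0034 × √12 = 3.4758
Critical value for a two-sided test at α = 0.01: z_{α/2} = 2.576.
Power = Φ(δ − 2.576) + Φ(−δ − 2.576) = Φ(0.900) + Φ(-6.052) = 0.8159 + 0.0000 = 0.8159.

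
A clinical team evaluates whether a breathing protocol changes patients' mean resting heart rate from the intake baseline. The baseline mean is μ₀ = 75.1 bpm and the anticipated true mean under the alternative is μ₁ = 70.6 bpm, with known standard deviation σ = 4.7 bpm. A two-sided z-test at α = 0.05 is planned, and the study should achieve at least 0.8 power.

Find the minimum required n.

n = 9

Standardized effect: d = |μ₁ − μ₀| / σ = |70.6 − 75.1| / 4.7 = 0.9574
Set Φ(δ − 1.960) = 0.8; then δ − 1.960 = Φ⁻¹(0.8) = 0.842, giving δ = 2.802.
(Ignoring the negligible lower-tail rejection probability gives the usual closed-form inversion.)
δ = d·√n ⇒ n = (δ/d)² = (2.802 / 0.9574)² = 8.56.
Rounding up, n = 9.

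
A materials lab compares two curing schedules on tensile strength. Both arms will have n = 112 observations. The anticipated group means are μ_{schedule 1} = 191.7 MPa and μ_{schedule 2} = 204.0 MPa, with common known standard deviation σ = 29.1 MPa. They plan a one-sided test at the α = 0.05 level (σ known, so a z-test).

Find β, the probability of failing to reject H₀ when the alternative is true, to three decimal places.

β ≈ 0.064

Standardized effect: d = |μ_{schedule 1} − μ_{schedule 2}| / σ = |191.7 − 204.0| / 29.1 = 0.4227
Noncentrality parameter: δ = d·√(n/2) = 0.4227 × √(112/2) = 3.1631
Critical value for a one-sided test at α = 0.05: z_α = 1.645.
Power = Φ(δ − 1.645) = Φ(1.518) = 0.9355.
Type II error: β = 1 − power = 1 − 0.9355 = 0.0645.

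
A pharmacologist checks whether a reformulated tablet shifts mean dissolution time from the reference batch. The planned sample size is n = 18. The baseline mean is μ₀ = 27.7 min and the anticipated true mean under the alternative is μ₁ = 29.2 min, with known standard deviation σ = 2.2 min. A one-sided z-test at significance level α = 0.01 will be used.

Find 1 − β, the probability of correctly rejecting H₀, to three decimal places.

Power ≈ 0.714

Standardized effect: d = |μ₁ − μ₀| / σ = |29.2 − 27.7| / 2.2 = 0.6818
Noncentrality parameter: δ = d·√n = 0.6818 × √18 = 2.8927
Critical value for a one-sided test at α = 0.01: z_α = 2.326.
Power = P(Z > 2.326 − δ) = Φ(0.566) = 0.7144.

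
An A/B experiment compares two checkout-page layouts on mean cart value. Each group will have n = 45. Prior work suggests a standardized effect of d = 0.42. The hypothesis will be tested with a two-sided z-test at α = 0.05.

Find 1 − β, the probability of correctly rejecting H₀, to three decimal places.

Noncentrality parameter: δ = d·√(n/2) = 0.42 × √(45/2) = 1.9922
Two-sided α = 0.05 → critical value z_{0.025} = 1.960.
Power = Φ(δ − 1.960) + Φ(−δ − 1.960) = Φ(0.032) + Φ(-3.952) = 0.5129 + 0.0000 = 0.5129.

Power ≈ 0.513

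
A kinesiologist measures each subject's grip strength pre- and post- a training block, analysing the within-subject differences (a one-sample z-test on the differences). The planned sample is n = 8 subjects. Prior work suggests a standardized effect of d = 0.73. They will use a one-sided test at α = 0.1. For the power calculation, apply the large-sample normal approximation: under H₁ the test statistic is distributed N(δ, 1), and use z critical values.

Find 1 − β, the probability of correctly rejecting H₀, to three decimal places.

Power ≈ 0.783

Noncentrality parameter: δ = d·√n = 0.73 × √8 = 2.0648
Critical value for a one-sided test at α = 0.1: z_α = 1.282.
Power = Φ(δ − 1.282) = Φ(0.783) = 0.7832.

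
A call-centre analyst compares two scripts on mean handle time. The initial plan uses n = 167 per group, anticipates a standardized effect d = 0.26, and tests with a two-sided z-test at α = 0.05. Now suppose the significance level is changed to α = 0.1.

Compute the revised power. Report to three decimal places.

Power ≈ 0.768

δ = d·√(n/2) = 0.26 × √(167/2) = 2.3758 (unchanged). New critical value: z_{0.05} = 1.645.
Revised power = Φ(δ − 1.645) + Φ(−δ − 1.645) = Φ(0.731) + Φ(-4.021) = 0.7676 + 0.0000 = 0.7676.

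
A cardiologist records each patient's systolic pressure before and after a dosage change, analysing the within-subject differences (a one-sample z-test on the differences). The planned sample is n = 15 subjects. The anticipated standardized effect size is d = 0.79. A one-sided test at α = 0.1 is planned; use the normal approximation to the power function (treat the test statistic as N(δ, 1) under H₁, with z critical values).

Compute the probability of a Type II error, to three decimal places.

Noncentrality parameter: λ = d·√n = 0.79 × √15 = 3.0597
One-sided α = 0.1 → critical value z_{0.1} = 1.282.
Power = P(Z > 1.282 − λ) = Φ(1.778) = 0.9623.
Type II error: β = 1 − power = 1 − 0.9623 = 0.0377.

β ≈ 0.038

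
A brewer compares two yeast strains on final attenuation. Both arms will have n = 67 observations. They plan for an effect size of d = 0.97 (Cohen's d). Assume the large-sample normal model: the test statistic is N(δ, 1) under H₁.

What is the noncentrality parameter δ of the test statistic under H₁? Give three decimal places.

δ = d·√(n/2) = 0.97 × √(67/2) = 5.6143

δ ≈ 5.614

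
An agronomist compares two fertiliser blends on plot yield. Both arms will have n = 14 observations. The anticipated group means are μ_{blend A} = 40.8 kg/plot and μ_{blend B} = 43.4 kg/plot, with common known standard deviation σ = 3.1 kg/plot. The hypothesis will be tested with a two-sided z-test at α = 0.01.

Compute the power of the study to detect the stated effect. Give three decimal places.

Power ≈ 0.361

Standardized effect: d = |μ_{blend A} − μ_{blend B}| / σ = |40.8 − 43.4| / 3.1 = 0.8387
Noncentrality parameter: δ = d·√(n/2) = 0.8387 × √(14/2) = 2.2190
Two-sided α = 0.01 → critical value z_{0.005} = 2.576.
Power = Φ(δ − 2.576) + Φ(−δ − 2.576) = Φ(-0.357) + Φ(-4.795) = 0.3606 + 0.0000 = 0.3606.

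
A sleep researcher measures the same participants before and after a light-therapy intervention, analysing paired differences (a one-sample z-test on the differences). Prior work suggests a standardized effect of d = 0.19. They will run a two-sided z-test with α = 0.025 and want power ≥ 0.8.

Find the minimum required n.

Set Φ(δ − 2.241) = 0.8; then δ − 2.241 = Φ⁻¹(0.8) = 0.842, giving δ = 3.083.
(Ignoring the negligible lower-tail rejection probability gives the usual closed-form inversion.)
δ = d·√n ⇒ n = (δ/d)² = (3.083 / 0.19)² = 263.30.
Rounding up, n = 264.

n = 264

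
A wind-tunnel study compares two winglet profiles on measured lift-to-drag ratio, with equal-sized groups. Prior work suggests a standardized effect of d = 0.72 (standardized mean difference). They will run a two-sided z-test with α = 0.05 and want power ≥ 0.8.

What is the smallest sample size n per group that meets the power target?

For power 0.8 need Φ(δ − z_{0.025}) = 0.8, so δ = z_{0.025} + z_{0.20} = 1.960 + 0.842 = 2.802.
(The Φ(−δ − z_{α/2}) term is vanishingly small for δ > 0 and is dropped in the standard sample-size formula.)
δ = d·√(n/2) ⇒ n = 2(δ/d)² = 2 × (2.802 / 0.72)² = 30.28.
Rounding up, n = 31 per group.

n = 31 per group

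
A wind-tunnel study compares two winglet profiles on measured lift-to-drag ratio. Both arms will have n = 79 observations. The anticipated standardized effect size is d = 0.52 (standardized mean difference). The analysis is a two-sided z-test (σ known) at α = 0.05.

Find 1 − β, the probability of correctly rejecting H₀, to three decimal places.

Power ≈ 0.905

Noncentrality parameter: δ = d·√(n/2) = 0.52 × √(79/2) = 3.2681
Two-sided α = 0.05 → critical value z_{0.025} = 1.960.
Power = Φ(δ − 1.960) + Φ(−δ − 1.960) = Φ(1.308) + Φ(-5.228) = 0.9046 + 0.0000 = 0.9046.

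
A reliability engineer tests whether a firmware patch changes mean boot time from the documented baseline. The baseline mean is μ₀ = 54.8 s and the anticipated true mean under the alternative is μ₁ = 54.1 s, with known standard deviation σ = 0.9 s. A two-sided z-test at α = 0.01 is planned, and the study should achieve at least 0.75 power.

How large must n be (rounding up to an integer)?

Standardized effect: d = |μ₁ − μ₀| / σ = |54.1 − 54.8| / 0.9 = 0.7778
For power 0.75 need Φ(δ − z_{0.005}) = 0.75, so δ = z_{0.005} + z_{0.25} = 2.576 + 0.674 = 3.250.
(Ignoring the negligible lower-tail rejection probability gives the usual closed-form inversion.)
δ = d·√n ⇒ n = (δ/d)² = (3.250 / 0.7778)² = 17.46.
Round up to the next whole unit.

n = 18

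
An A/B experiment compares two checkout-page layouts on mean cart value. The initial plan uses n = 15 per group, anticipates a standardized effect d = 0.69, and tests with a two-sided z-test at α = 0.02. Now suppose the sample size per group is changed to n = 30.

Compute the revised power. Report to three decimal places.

Power ≈ 0.635

With n = 30 per group: δ = d·√(n/2) = 0.69 × √(30/2) = 2.6724. Critical value z_{0.01} = 2.326.
Revised power = Φ(δ − 2.326) + Φ(−δ − 2.326) = Φ(0.346) + Φ(-4.999) = 0.6353 + 0.0000 = 0.6353.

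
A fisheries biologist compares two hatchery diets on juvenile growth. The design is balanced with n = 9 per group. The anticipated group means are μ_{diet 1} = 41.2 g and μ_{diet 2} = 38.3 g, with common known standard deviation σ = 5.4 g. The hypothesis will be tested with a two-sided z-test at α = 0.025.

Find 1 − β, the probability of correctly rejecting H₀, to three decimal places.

Power ≈ 0.136

Standardized effect: d = |μ_{diet 1} − μ_{diet 2}| / σ = |41.2 − 38.3| / 5.4 = 0.5370
Noncentrality parameter: δ = d·√(n/2) = 0.5370 × √(9/2) = 1.1392
Critical value for a two-sided test at α = 0.025: z_{α/2} = 2.241.
Power = Φ(δ − 2.241) + Φ(−δ − 2.241) = Φ(-1.102) + Φ(-3.381) = 0.1352 + 0.0004 = 0.1356.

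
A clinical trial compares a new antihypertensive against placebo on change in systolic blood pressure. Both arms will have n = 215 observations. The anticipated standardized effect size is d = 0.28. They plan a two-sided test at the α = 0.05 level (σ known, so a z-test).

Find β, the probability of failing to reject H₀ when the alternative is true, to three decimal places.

β ≈ 0.173

Noncentrality parameter: δ = d·√(n/2) = 0.28 × √(215/2) = 2.9031
Critical value for a two-sided test at α = 0.05: z_{α/2} = 1.960.
Power = Φ(δ − 1.960) + Φ(−δ − 1.960) = Φ(0.943) + Φ(-4.863) = 0.8272 + 0.0000 = 0.8272.
Type II error: β = 1 − power = 1 − 0.8272 = 0.1728.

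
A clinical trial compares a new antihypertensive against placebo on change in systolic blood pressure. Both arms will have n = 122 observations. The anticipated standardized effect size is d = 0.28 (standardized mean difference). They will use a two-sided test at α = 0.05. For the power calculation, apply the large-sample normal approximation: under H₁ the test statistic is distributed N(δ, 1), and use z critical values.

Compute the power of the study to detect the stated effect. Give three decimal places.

Noncentrality parameter: δ = d·√(n/2) = 0.28 × √(122/2) = 2.1869
Critical value for a two-sided test at α = 0.05: z_{α/2} = 1.960.
Power = Φ(δ − 1.960) + Φ(−δ − 1.960) = Φ(0.227) + Φ(-4.147) = 0.5898 + 0.0000 = 0.5898.

Power ≈ 0.590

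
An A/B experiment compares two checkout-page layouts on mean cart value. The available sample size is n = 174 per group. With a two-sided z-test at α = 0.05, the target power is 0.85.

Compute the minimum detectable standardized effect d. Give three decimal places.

d ≈ 0.321

Need Φ(δ − 1.960) = 0.85, so δ = 1.960 + 1.036 = 2.996.
(Lower-tail contribution to power is negligible for δ > 0.)
δ = d·√(n/2) ⇒ d = δ/√(n/2) = 2.996/√(174/2) = 0.3212.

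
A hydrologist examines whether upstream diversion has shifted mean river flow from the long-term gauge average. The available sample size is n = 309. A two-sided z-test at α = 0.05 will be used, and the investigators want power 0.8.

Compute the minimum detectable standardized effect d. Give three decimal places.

d ≈ 0.159

Required noncentrality: δ = z_{0.025} + z_{0.20} = 1.960 + 0.842 = 2.802.
(Lower-tail contribution to power is negligible for δ > 0.)
δ = d·√n ⇒ d = δ/√n = 2.802/√309 = 0.1594.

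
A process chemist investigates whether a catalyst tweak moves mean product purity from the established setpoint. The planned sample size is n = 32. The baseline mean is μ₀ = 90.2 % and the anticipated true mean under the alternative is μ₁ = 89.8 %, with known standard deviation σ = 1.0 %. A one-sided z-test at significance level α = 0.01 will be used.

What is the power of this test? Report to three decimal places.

Standardized effect: d = |μ₁ − μ₀| / σ = |89.8 − 90.2| / 1.0 = 0.4000
Noncentrality parameter: λ = d·√n = 0.4000 × √32 = 2.2627
One-sided α = 0.01 → critical value z_{0.01} = 2.326.
Power = Φ(λ − 2.326) = Φ(-0.064) = 0.4746.

Power ≈ 0.475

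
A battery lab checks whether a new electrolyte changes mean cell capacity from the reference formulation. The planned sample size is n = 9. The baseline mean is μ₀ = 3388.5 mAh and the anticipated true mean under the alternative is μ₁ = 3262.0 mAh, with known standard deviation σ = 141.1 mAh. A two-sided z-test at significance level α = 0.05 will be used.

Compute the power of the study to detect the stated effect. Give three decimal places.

Standardized effect: d = |μ₁ − μ₀| / σ = |3262.0 − 3388.5| / 141.1 = 0.8965
Noncentrality parameter: δ = d·√n = 0.8965 × √9 = 2.6896
Two-sided α = 0.05 → critical value z_{0.025} = 1.960.
Power = Φ(δ − 1.960) + Φ(−δ − 1.960) = Φ(0.730) + Φ(-4.650) = 0.7672 + 0.0000 = 0.7672.

Power ≈ 0.767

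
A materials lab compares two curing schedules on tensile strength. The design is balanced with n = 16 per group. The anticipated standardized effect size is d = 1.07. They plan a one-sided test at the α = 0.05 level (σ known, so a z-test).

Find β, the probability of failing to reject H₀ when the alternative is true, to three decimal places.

Noncentrality parameter: δ = d·√(n/2) = 1.07 × √(16/2) = 3.0264
One-sided α = 0.05 → critical value z_{0.05} = 1.645.
Power = P(Z > 1.645 − δ) = Φ(1.382) = 0.9164.
Type II error: β = 1 − power = 1 − 0.9164 = 0.0836.

β ≈ 0.084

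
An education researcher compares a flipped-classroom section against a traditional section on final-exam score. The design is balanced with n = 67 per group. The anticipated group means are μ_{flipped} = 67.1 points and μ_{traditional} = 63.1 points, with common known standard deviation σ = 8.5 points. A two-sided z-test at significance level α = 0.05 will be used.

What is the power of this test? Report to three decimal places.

Power ≈ 0.777

Standardized effect: d = |μ_{flipped} − μ_{traditional}| / σ = |67.1 − 63.1| / 8.5 = 0.4706
Noncentrality parameter: δ = d·√(n/2) = 0.4706 × √(67/2) = 2.7237
Critical value for a two-sided test at α = 0.05: z_{α/2} = 1.960.
Power = Φ(δ − 1.960) + Φ(−δ − 1.960) = Φ(0.764) + Φ(-4.684) = 0.7775 + 0.0000 = 0.7775.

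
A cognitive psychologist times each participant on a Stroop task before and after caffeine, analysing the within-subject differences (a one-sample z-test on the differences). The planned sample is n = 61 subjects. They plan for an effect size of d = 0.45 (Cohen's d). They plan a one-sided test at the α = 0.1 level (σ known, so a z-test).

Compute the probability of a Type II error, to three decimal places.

β ≈ 0.013

Noncentrality parameter: δ = d·√n = 0.45 × √61 = 3.5146
Critical value for a one-sided test at α = 0.1: z_α = 1.282.
Power = Φ(δ − 1.282) = Φ(2.233) = 0.9872.
Type II error: β = 1 − power = 1 − 0.9872 = 0.0128.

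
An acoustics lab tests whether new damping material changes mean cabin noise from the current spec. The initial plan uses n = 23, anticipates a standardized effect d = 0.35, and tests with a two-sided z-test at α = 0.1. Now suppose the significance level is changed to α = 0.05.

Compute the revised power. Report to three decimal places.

δ = d·√n = 0.35 × √23 = 1.6785 (unchanged). New critical value: z_{0.025} = 1.960.
Revised power = Φ(δ − 1.960) + Φ(−δ − 1.960) = Φ(-0.281) + Φ(-3.639) = 0.3892 + 0.0001 = 0.3893.

Power ≈ 0.389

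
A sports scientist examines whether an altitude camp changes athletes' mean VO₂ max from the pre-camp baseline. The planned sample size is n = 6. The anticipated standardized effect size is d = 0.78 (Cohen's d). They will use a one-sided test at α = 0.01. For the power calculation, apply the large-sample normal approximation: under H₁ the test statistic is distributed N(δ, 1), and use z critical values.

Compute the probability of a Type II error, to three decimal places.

β ≈ 0.661

Noncentrality parameter: δ = d·√n = 0.78 × √6 = 1.9106
Critical value for a one-sided test at α = 0.01: z_α = 2.326.
Power = Φ(δ − 2.326) = Φ(-0.416) = 0.3388.
Type II error: β = 1 − power = 1 − 0.3388 = 0.6612.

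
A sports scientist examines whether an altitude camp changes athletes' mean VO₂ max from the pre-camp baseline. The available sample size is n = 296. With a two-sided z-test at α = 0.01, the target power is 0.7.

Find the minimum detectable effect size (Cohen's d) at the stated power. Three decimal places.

Required noncentrality: δ = z_{0.005} + z_{0.30} = 2.576 + 0.524 = 3.100.
(The second rejection-region term Φ(−δ − z_{α/2}) is negligible and dropped.)
δ = d·√n ⇒ d = δ/√n = 3.100/√296 = 0.1802.

d ≈ 0.180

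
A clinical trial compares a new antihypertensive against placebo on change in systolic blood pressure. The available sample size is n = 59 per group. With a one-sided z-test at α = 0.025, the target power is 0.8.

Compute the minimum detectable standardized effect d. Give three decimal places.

Need Φ(δ − 1.960) = 0.8, so δ = 1.960 + 0.842 = 2.802.
δ = d·√(n/2) ⇒ d = δ/√(n/2) = 2.802/√(59/2) = 0.5158.

d ≈ 0.516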